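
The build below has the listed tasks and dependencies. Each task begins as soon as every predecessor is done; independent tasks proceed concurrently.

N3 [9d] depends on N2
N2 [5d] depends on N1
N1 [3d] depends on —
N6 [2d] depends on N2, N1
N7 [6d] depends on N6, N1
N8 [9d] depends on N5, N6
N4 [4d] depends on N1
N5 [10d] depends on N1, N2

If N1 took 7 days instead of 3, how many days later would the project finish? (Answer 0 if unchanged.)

As given, the longest chain is N1→N2→N5→N8 = 3+5+10+9 = 27, so the finish is 27 days.
N1 is on the critical path; changing it to 7 makes that path 31 days.
The critical path is still N1→N2→N5→N8; finish is now 31 days.
Change in finish: 31 − 27 = +4 days.

4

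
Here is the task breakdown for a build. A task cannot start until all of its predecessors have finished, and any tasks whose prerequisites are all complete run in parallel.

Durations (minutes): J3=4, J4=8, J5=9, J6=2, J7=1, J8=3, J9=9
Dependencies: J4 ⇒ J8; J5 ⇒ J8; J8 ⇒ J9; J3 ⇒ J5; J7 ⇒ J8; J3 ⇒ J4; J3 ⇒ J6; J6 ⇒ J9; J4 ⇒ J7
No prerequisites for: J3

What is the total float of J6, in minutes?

Critical path: J3→J4→J7→J8→J9 = 4+8+1+3+9 = 25, so the finish is 25 minutes.
J6 finishes as early as 6 and must finish by 16.
Float = 25 − 15 = 10.

10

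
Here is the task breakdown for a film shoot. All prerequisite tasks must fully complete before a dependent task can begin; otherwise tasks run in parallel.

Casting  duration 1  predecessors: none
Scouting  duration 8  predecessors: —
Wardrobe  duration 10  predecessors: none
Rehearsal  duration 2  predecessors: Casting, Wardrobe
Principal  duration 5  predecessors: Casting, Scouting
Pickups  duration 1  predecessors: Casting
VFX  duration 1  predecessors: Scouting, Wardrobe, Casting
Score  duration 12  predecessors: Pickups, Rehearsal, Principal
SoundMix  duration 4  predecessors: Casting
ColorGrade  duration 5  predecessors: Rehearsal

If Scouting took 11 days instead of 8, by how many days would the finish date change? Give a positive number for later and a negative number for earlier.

Actual critical path: Scouting→Principal→Score = 8+5+12 = 25 ⇒ 25 days.
Since Scouting is critical, the +3 change carries straight to that chain (now 28 days).
That remains the longest chain; total 28 days.
Change in finish: 28 − 25 = +3 days.

3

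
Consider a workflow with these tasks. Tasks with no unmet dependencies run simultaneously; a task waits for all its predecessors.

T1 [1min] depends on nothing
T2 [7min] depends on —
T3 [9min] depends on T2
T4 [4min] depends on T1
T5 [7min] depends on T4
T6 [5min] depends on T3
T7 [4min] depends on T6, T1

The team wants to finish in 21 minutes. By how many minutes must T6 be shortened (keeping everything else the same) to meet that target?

4

Current finish: 25 minutes; target: 21.
T6 is on every critical path, so each minute cut from T6 cuts the finish by one (this holds down to a finish of 21).
Need 25 − 21 = 4 minutes off T6 → T6 becomes 1 minute, finish becomes 21.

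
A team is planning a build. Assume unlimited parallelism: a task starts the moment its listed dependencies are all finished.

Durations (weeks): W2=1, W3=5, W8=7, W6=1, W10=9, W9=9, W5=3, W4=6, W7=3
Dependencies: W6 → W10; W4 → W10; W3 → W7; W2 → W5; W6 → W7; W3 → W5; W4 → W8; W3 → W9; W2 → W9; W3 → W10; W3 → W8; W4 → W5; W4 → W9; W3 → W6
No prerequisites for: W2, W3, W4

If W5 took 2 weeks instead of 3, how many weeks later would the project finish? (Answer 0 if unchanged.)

Actual critical path: W3→W6→W10 = 5+1+9 = 15 ⇒ 15 weeks.
W5 has 6 weeks of float (longest path through it is 9).
The critical path is still W3→W6→W10; finish is now 15 weeks.
Change in finish: 15 − 15 = +0 weeks.

0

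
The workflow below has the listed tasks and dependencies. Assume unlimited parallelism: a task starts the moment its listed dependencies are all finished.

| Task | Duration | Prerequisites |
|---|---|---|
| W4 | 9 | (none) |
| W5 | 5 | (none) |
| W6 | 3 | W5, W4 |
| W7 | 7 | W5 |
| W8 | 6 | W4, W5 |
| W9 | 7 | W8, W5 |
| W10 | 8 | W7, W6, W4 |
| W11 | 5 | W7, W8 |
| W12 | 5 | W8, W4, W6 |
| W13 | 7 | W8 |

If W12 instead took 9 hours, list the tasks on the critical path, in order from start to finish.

Baseline: W4→W8→W9 = 9+6+7 = 22 → 22 hours.
The longest path through W12 is only 20 hours, so W12 has float 2.
New critical path: W4→W8→W12 = 9+6+9 = 24 ⇒ 24 hours.

W4, W8, W12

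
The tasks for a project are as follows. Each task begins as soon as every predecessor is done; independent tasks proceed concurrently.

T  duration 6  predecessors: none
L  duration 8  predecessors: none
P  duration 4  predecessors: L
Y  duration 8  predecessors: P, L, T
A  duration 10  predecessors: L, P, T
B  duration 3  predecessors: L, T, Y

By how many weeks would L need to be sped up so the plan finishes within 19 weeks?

4

Current finish: 23 weeks; target: 19.
L is on every critical path, so each week cut from L cuts the finish by one (this holds down to a finish of 17).
Need 23 − 19 = 4 weeks off L → L becomes 4 weeks, finish becomes 19.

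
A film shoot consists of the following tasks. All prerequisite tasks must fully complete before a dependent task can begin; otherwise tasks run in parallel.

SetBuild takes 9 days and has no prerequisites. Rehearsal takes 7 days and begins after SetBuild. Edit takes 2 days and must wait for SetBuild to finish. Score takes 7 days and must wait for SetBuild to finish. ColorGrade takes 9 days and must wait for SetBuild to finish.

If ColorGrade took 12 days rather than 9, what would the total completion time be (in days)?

As given, the longest chain is SetBuild→ColorGrade = 9+9 = 18, so the finish is 18 days.
ColorGrade is on the critical path; changing it to 12 makes that path 21 days.
That remains the longest chain; total 21 days.

21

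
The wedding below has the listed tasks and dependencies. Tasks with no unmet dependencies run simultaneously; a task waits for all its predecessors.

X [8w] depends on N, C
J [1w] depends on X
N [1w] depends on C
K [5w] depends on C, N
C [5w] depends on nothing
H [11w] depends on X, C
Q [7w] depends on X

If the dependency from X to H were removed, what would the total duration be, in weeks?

21

Original critical path: C→N→X→H = 5+1+8+11 = 25 ⇒ 25 weeks.
Without X→H, H's earliest start moves from 14 to 5.
The longest chain is now C→N→X→Q = 5+1+8+7 = 21, so the plan takes 21 weeks.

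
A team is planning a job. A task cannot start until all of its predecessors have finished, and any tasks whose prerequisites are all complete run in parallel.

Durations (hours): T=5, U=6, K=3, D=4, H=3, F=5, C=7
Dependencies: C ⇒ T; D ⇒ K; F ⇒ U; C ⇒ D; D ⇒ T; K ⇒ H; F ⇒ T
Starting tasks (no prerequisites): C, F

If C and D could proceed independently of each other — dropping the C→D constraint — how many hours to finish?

Original critical path: C→D→K→H = 7+4+3+3 = 17 ⇒ 17 hours.
Without C→D, D's earliest start moves from 7 to 0.
The longest chain is now C→T = 7+5 = 12, so the schedule takes 12 hours.

12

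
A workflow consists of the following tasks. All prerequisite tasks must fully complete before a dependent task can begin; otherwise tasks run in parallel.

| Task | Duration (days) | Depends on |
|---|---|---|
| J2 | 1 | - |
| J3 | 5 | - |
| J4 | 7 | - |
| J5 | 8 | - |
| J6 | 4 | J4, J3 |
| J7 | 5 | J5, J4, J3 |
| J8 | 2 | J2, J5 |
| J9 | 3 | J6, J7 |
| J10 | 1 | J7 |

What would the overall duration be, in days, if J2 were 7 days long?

Baseline: J5→J7→J9 = 8+5+3 = 16 → 16 days.
The longest path through J2 is only 3 days, so J2 has float 13.
That remains the longest chain; total 16 days.

16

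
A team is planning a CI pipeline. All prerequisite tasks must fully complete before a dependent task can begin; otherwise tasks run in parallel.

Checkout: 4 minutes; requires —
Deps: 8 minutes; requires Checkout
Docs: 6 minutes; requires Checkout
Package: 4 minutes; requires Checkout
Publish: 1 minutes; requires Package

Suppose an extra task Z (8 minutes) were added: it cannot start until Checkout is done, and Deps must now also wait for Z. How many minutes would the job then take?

Originally the job takes 12 minutes.
With Z inserted, Deps now waits for max(Checkout, Z).
New critical path: Checkout→Z→Deps = 4+8+8 = 20 ⇒ 20 minutes.

20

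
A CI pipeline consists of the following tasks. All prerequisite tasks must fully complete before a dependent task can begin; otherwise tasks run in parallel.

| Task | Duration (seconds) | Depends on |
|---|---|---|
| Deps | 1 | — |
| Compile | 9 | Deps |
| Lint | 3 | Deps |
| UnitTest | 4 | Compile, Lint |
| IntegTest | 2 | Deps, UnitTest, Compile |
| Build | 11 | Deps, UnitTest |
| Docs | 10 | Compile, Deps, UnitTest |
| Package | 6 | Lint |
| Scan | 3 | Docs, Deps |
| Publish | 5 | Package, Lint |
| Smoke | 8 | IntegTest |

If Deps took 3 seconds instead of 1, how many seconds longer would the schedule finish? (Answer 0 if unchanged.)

2

The binding path is Deps→Compile→UnitTest→Docs→Scan = 1+9+4+10+3 = 27; finish at 27 seconds.
Deps lies on that path, so at 3 seconds the path becomes 29 seconds.
That remains the longest chain; total 29 seconds.
Change in finish: 29 − 27 = +2 seconds.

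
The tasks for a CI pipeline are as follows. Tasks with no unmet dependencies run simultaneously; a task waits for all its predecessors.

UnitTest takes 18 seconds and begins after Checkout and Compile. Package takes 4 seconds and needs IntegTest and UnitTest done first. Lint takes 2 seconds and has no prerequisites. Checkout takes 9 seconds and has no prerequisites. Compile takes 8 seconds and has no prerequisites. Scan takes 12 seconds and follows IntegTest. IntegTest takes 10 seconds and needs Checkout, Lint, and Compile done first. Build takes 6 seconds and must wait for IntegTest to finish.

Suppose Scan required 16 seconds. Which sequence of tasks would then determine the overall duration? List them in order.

Actual critical path: Checkout→IntegTest→Scan = 9+10+12 = 31 ⇒ 31 seconds.
Scan is on the critical path; changing it to 16 makes that path 35 seconds.
The critical path is still Checkout→IntegTest→Scan; finish is now 35 seconds.

Checkout, IntegTest, Scan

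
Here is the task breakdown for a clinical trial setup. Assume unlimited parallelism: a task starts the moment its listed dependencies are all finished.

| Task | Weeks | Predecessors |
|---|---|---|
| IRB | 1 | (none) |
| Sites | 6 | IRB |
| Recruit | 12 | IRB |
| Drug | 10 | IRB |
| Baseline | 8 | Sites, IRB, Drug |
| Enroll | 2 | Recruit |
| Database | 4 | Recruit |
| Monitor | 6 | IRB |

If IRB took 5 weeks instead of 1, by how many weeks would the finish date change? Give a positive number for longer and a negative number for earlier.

Actual critical path: IRB→Drug→Baseline = 1+10+8 = 19 ⇒ 19 weeks.
Since IRB is critical, the +4 change carries straight to that chain (now 23 weeks).
No other chain overtakes it, so the finish is 23 weeks.
Change in finish: 23 − 19 = +4 weeks.

4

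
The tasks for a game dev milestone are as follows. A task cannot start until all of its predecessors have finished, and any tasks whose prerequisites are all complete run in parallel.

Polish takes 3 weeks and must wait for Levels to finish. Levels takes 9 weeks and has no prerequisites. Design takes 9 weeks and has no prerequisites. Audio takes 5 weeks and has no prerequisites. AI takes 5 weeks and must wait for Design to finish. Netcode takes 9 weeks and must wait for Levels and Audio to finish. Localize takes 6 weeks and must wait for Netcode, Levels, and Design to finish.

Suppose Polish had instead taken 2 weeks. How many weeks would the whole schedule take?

Baseline: Levels→Netcode→Localize = 9+9+6 = 24 → 24 weeks.
Polish is off the critical path — its longest chain is 12 weeks, giving 12 of slack.
That remains the longest chain; total 24 weeks.

24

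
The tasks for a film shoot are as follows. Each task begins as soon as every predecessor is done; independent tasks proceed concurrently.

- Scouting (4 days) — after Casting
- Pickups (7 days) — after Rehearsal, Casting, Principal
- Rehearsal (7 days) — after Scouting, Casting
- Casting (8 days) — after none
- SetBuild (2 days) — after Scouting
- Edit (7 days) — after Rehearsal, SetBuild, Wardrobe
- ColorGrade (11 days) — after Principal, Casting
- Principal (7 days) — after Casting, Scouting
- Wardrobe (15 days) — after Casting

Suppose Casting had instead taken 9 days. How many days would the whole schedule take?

31

As given, the longest chain is Casting→Scouting→Principal→ColorGrade = 8+4+7+11 = 30, so the finish is 30 days.
Casting lies on that path, so at 9 days the path becomes 31 days.
No other chain overtakes it, so the finish is 31 days.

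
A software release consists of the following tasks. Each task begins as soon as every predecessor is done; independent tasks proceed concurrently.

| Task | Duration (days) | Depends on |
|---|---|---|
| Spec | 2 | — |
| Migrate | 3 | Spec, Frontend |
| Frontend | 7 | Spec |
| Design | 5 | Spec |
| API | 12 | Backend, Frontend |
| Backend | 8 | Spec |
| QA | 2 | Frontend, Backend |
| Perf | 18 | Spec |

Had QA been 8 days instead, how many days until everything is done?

The binding path is Spec→Backend→API = 2+8+12 = 22; finish at 22 days.
QA is off the critical path — its longest chain is 12 days, giving 10 of slack.
That remains the longest chain; total 22 days.

22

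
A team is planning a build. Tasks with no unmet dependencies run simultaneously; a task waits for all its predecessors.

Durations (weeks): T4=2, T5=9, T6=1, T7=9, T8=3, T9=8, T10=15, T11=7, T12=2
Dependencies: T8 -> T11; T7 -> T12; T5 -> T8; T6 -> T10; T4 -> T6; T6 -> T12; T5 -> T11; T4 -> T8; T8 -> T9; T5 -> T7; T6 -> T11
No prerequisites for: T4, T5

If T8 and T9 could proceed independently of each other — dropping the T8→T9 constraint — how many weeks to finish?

20

With the dependency in place, T5→T7→T12 = 9+9+2 = 20 sets the finish at 20 weeks.
Without T8→T9, T9's earliest start moves from 12 to 0.
New critical path: T5→T7→T12 = 9+9+2 = 20 ⇒ 20 weeks.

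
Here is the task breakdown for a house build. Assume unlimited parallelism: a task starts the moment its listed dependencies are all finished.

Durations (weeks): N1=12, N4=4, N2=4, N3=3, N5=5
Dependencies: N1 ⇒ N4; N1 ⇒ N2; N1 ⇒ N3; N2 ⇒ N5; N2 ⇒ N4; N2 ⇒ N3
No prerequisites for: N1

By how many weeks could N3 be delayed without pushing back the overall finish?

The longest chain is N1→N2→N5 = 12+4+5 = 21; overall finish 21 weeks.
N3 finishes as early as 19 and must finish by 21.
Float = 21 − 19 = 2.

2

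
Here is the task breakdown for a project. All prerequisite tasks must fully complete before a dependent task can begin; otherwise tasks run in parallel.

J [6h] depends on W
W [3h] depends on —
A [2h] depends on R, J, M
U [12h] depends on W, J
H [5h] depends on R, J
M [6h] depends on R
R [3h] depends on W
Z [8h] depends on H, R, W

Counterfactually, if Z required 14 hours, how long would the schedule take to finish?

28

Baseline: W→J→H→Z = 3+6+5+8 = 22 → 22 hours.
Z is on the critical path; changing it to 14 makes that path 28 hours.
That remains the longest chain; total 28 hours.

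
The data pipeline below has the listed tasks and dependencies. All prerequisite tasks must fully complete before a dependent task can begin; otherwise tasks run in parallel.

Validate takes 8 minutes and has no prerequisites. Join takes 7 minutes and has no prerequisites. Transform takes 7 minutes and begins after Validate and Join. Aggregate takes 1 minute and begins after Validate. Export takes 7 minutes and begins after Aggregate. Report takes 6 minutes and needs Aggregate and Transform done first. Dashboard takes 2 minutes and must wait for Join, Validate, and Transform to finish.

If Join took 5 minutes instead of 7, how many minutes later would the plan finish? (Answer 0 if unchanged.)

0

The binding path is Validate→Transform→Report = 8+7+6 = 21; finish at 21 minutes.
Join has 1 minute of float (longest path through it is 20).
The critical path is still Validate→Transform→Report; finish is now 21 minutes.
Change in finish: 21 − 21 = +0 minutes.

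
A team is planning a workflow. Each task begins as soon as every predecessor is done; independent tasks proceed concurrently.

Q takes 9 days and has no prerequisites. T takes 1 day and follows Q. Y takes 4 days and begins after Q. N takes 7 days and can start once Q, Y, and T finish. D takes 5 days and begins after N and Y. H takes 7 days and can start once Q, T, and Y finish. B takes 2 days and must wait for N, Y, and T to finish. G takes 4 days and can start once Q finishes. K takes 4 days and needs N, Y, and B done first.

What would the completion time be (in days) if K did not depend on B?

25

Before: longest chain Q→Y→N→B→K = 9+4+7+2+4 = 26, finish 26.
Without B→K, K's earliest start moves from 22 to 20.
New critical path: Q→Y→N→D = 9+4+7+5 = 25 ⇒ 25 days.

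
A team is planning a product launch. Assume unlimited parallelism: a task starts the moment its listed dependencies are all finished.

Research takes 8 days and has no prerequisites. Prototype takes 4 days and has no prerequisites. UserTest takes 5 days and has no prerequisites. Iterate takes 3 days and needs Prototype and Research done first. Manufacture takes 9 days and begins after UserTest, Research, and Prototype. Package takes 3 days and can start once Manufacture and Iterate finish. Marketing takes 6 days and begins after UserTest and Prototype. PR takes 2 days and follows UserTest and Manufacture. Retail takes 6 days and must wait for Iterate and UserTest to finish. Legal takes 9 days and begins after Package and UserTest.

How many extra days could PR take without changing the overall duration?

10

Research→Manufacture→Package→Legal = 8+9+3+9 = 29 sets the makespan at 29 days.
PR finishes as early as 19 and must finish by 29.
Slack of PR = 27 − 17 = 10 days.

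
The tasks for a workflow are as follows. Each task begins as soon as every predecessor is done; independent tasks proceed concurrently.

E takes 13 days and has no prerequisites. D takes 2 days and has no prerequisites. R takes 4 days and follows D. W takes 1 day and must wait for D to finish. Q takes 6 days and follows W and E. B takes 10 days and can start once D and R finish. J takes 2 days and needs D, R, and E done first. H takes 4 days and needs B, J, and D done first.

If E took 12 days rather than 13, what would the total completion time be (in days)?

As given, the longest chain is D→R→B→H = 2+4+10+4 = 20, so the finish is 20 days.
The longest path through E is only 19 days, so E has float 1.
The critical path is still D→R→B→H; finish is now 20 days.

20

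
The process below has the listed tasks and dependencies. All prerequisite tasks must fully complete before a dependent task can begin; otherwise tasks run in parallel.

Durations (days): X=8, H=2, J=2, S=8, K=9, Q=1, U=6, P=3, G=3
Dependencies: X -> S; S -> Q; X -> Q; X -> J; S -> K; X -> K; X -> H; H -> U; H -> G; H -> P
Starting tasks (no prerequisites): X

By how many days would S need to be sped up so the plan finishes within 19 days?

6

Current finish: 25 days; target: 19.
S is on every critical path, so each day cut from S cuts the finish by one (this holds down to a finish of 18).
Need 25 − 19 = 6 days off S → S becomes 2 days, finish becomes 19.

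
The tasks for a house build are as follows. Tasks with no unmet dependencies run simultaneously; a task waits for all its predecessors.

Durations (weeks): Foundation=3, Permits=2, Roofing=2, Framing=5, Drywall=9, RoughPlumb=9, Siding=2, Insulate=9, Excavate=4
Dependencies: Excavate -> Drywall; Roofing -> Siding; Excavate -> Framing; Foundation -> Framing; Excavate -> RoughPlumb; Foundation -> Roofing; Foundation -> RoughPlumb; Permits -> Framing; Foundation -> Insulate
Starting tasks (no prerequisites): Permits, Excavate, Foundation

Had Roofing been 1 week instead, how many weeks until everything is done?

13

Actual critical path: Excavate→RoughPlumb = 4+9 = 13 ⇒ 13 weeks.
The longest path through Roofing is only 7 weeks, so Roofing has float 6.
No other chain overtakes it, so the finish is 13 weeks.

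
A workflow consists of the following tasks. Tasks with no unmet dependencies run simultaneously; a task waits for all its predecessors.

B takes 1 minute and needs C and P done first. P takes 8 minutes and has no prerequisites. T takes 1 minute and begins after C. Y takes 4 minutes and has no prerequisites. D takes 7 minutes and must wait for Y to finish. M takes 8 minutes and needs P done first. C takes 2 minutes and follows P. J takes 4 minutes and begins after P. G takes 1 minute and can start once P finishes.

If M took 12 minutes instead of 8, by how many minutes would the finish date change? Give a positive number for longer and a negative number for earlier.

Critical path before the change: P→M = 8+8 = 16 giving 16 minutes.
Since M is critical, the +4 change carries straight to that chain (now 20 minutes).
No other chain overtakes it, so the finish is 20 minutes.
Change in finish: 20 − 16 = +4 minutes.

4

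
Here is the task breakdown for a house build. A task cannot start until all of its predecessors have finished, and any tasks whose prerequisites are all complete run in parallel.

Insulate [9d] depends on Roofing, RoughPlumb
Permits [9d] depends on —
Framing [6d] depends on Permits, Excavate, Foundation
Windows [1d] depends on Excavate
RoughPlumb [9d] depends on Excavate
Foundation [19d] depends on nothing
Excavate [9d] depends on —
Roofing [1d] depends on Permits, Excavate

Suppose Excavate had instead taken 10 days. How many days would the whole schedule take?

Critical path before the change: Excavate→RoughPlumb→Insulate = 9+9+9 = 27 giving 27 days.
Excavate lies on that path, so at 10 days the path becomes 28 days.
That remains the longest chain; total 28 days.

28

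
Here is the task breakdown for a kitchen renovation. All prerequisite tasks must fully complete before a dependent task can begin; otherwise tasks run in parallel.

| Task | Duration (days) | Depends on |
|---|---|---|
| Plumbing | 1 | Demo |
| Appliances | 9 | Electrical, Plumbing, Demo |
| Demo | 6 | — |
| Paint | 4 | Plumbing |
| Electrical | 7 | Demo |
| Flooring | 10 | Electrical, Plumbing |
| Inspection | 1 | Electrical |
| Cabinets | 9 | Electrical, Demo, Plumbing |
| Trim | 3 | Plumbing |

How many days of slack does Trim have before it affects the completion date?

Demo→Electrical→Flooring = 6+7+10 = 23 sets the makespan at 23 days.
Trim finishes as early as 10 and must finish by 23.
So Trim can slip 23 − 10 = 13 days.

13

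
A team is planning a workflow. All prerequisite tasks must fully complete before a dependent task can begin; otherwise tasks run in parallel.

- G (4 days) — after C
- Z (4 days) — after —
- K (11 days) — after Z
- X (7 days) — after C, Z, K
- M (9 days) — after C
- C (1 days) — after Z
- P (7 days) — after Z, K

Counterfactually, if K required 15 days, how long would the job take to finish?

Actual critical path: Z→K→X = 4+11+7 = 22 ⇒ 22 days.
K lies on that path, so at 15 days the path becomes 26 days.
The critical path is still Z→K→X; finish is now 26 days.

26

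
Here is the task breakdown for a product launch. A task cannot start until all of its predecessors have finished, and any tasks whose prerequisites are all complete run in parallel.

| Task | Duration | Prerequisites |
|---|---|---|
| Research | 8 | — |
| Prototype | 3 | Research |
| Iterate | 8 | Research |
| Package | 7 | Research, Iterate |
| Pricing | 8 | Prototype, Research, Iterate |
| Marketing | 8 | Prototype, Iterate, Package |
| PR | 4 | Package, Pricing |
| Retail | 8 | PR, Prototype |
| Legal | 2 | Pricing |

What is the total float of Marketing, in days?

5

The longest chain is Research→Iterate→Pricing→PR→Retail = 8+8+8+4+8 = 36; overall finish 36 days.
The longest chain containing Marketing totals 31 days.
Slack of Marketing = 28 − 23 = 5 days.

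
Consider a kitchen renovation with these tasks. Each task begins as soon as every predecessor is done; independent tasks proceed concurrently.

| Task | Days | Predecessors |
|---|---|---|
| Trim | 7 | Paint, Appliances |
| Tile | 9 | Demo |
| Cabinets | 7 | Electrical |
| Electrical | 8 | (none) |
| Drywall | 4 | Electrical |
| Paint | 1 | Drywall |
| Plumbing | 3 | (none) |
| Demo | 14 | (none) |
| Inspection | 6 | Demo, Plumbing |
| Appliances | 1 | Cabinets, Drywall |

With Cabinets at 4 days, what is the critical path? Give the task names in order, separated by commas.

Demo, Tile

As given, the longest chain is Electrical→Cabinets→Appliances→Trim = 8+7+1+7 = 23, so the finish is 23 days.
Cabinets lies on that path, so at 4 days the path becomes 20 days.
Now Demo→Tile = 14+9 = 23 is longest, so the finish becomes 23 days.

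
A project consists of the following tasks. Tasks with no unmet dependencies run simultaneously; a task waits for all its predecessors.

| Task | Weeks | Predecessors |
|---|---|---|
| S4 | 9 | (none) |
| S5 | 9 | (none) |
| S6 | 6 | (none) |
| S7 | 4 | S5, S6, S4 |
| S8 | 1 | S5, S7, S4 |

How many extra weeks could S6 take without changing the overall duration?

3

S4→S7→S8 = 9+4+1 = 14 sets the makespan at 14 weeks.
S6 finishes as early as 6 and must finish by 9.
So S6 can slip 9 − 6 = 3 weeks.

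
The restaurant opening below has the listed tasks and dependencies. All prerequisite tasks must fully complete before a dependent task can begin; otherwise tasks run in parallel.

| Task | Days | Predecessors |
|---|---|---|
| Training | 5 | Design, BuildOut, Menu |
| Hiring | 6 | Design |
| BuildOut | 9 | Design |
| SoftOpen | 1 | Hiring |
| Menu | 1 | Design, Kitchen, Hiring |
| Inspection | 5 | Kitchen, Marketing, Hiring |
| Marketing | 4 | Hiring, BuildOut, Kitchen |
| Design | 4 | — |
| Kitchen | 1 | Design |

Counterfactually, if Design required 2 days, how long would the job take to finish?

The binding path is Design→BuildOut→Marketing→Inspection = 4+9+4+5 = 22; finish at 22 days.
Since Design is critical, the -2 change carries straight to that chain (now 20 days).
That remains the longest chain; total 20 days.

20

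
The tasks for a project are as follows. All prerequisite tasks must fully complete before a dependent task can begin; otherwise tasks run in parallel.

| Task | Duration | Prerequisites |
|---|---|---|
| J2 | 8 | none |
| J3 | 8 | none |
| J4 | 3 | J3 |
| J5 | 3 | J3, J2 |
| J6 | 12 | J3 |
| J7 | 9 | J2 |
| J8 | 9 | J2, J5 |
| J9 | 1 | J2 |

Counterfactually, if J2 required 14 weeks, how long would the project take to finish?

26

Actual critical path: J2→J5→J8 = 8+3+9 = 20 ⇒ 20 weeks.
J2 is on the critical path; changing it to 14 makes that path 26 weeks.
No other chain overtakes it, so the finish is 26 weeks.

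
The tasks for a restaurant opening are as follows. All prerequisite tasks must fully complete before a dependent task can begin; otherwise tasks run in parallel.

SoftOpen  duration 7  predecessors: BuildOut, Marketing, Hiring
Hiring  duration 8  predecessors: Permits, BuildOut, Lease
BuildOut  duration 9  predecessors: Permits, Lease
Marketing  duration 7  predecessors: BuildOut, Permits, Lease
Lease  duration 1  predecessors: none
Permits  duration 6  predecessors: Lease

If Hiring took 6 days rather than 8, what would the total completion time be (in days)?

As given, the longest chain is Lease→Permits→BuildOut→Hiring→SoftOpen = 1+6+9+8+7 = 31, so the finish is 31 days.
Hiring lies on that path, so at 6 days the path becomes 29 days.
The binding chain switches to Lease→Permits→BuildOut→Marketing→SoftOpen = 1+6+9+7+7 = 30; finish 30 days.

30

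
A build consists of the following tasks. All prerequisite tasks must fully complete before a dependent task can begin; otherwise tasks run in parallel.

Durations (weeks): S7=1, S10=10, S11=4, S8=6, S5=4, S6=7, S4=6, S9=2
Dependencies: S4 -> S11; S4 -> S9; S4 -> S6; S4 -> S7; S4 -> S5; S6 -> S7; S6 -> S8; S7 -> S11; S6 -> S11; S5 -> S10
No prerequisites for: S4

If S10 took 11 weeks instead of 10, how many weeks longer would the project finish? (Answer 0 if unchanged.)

As given, the longest chain is S4→S5→S10 = 6+4+10 = 20, so the finish is 20 weeks.
Since S10 is critical, the +1 change carries straight to that chain (now 21 weeks).
The critical path is still S4→S5→S10; finish is now 21 weeks.
Change in finish: 21 − 20 = +1 weeks.

1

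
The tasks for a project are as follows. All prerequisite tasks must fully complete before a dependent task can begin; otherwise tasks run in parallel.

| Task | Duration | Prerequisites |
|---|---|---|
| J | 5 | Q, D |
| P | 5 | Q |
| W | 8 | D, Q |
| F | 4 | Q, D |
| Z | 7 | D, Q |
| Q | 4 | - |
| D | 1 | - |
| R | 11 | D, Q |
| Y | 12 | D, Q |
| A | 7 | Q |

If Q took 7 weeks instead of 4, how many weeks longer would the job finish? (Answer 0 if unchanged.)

3

Critical path before the change: Q→Y = 4+12 = 16 giving 16 weeks.
Since Q is critical, the +3 change carries straight to that chain (now 19 weeks).
No other chain overtakes it, so the finish is 19 weeks.
Change in finish: 19 − 16 = +3 weeks.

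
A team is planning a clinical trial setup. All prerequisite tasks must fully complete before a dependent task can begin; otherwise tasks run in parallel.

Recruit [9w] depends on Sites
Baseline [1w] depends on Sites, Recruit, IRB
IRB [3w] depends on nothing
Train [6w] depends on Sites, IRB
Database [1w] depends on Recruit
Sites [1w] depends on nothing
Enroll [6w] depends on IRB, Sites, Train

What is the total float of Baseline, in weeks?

IRB→Train→Enroll = 3+6+6 = 15 sets the makespan at 15 weeks.
Longest path through Baseline: 11 weeks (earliest finish 11, latest finish 15).
Slack of Baseline = 14 − 10 = 4 weeks.

4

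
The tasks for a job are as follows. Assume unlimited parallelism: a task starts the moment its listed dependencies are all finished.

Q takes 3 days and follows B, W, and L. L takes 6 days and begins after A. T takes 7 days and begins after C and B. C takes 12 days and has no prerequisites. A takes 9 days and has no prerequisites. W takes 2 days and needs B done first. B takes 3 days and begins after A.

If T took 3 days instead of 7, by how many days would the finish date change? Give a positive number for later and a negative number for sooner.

Baseline: A→B→T = 9+3+7 = 19 → 19 days.
T is on the critical path; changing it to 3 makes that path 15 days.
The binding chain switches to A→L→Q = 9+6+3 = 18; finish 18 days.
Change in finish: 18 − 19 = -1 days.

-1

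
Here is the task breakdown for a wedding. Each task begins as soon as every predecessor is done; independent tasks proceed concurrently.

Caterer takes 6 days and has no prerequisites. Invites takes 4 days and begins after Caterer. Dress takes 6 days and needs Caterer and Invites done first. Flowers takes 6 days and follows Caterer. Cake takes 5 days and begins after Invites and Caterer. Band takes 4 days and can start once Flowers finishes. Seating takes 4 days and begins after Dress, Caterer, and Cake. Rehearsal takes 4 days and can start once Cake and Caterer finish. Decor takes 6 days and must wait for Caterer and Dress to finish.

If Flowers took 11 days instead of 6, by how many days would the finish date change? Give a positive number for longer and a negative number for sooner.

0

The binding path is Caterer→Invites→Dress→Decor = 6+4+6+6 = 22; finish at 22 days.
The longest path through Flowers is only 16 days, so Flowers has float 6.
No other chain overtakes it, so the finish is 22 days.
Change in finish: 22 − 22 = +0 days.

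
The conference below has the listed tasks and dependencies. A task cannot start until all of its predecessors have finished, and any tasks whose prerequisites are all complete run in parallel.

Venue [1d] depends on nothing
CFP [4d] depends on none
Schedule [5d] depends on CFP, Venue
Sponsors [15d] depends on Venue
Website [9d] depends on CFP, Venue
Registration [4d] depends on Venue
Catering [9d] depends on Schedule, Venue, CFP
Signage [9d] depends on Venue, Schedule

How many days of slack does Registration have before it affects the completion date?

13

The longest chain is CFP→Schedule→Catering = 4+5+9 = 18; overall finish 18 days.
The longest chain containing Registration totals 5 days.
Slack of Registration = 14 − 1 = 13 days.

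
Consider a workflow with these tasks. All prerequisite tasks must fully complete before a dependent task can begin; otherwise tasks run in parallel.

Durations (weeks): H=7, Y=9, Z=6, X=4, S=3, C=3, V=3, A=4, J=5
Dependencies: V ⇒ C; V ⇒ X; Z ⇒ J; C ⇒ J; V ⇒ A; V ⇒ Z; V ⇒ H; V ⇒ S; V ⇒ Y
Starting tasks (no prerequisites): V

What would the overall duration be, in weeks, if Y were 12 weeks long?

15

As given, the longest chain is V→Z→J = 3+6+5 = 14, so the finish is 14 weeks.
The longest path through Y is only 12 weeks, so Y has float 2.
New critical path: V→Y = 3+12 = 15 ⇒ 15 weeks.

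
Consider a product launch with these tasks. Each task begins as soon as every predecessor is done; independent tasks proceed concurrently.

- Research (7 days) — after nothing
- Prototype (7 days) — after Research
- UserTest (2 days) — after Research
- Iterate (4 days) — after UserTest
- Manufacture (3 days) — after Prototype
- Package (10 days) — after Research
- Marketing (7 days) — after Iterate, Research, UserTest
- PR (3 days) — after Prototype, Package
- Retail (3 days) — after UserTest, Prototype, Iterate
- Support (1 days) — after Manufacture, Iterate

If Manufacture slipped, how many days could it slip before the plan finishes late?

The longest chain is Research→UserTest→Iterate→Marketing = 7+2+4+7 = 20; overall finish 20 days.
Longest path through Manufacture: 18 days (earliest finish 17, latest finish 19).
So Manufacture can slip 19 − 17 = 2 days.

2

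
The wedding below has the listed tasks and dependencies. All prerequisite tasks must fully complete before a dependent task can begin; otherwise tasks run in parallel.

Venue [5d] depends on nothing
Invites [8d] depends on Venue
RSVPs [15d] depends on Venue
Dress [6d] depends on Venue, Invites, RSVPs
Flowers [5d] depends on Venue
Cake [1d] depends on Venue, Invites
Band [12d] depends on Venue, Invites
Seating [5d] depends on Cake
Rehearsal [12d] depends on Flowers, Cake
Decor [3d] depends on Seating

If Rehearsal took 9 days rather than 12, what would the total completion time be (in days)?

26

Baseline: Venue→Invites→Cake→Rehearsal = 5+8+1+12 = 26 → 26 days.
Rehearsal lies on that path, so at 9 days the path becomes 23 days.
Now Venue→RSVPs→Dress = 5+15+6 = 26 is longest, so the finish becomes 26 days.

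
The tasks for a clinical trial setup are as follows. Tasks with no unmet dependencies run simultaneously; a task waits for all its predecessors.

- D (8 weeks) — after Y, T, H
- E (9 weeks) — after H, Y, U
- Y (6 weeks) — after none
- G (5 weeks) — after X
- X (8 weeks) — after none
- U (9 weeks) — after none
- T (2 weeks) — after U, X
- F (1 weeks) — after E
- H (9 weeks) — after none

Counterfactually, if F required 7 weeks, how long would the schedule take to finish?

Baseline: H→E→F = 9+9+1 = 19 → 19 weeks.
F lies on that path, so at 7 weeks the path becomes 25 weeks.
The critical path is still H→E→F; finish is now 25 weeks.

25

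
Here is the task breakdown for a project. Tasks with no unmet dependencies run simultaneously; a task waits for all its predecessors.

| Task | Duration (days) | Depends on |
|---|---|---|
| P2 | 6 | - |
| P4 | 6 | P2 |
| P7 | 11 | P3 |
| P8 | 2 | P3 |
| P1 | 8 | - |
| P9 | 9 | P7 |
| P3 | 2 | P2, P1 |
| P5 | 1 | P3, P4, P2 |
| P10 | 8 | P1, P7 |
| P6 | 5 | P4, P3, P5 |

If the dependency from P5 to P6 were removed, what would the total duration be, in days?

With the dependency in place, P1→P3→P7→P9 = 8+2+11+9 = 30 sets the finish at 30 days.
Without P5→P6, P6's earliest start moves from 13 to 12.
After: P1→P3→P7→P9 = 8+2+11+9 = 30 → 30 days.

30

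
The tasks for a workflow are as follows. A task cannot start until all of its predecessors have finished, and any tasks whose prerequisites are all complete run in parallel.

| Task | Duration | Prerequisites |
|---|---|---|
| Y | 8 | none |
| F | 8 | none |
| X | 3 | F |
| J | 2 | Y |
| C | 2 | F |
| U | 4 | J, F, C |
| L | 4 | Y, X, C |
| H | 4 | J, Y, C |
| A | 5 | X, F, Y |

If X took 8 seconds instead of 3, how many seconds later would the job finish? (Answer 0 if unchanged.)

Actual critical path: F→X→A = 8+3+5 = 16 ⇒ 16 seconds.
Since X is critical, the +5 change carries straight to that chain (now 21 seconds).
No other chain overtakes it, so the finish is 21 seconds.
Change in finish: 21 − 16 = +5 seconds.

5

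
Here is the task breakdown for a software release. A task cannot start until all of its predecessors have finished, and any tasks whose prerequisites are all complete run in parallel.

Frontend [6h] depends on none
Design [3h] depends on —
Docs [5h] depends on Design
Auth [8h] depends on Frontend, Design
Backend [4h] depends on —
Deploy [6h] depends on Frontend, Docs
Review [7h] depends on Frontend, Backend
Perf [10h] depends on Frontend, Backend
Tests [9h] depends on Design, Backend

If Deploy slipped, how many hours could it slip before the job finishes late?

2

Critical path: Frontend→Perf = 6+10 = 16, so the finish is 16 hours.
Deploy finishes as early as 14 and must finish by 16.
Slack of Deploy = 10 − 8 = 2 hours.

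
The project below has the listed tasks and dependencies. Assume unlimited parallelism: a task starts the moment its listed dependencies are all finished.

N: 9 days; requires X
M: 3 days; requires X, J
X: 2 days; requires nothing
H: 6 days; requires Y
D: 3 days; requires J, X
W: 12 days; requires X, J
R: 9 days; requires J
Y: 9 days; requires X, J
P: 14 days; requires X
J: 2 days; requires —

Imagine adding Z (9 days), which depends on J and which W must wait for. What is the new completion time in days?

23

Originally the project takes 17 days.
With Z inserted, W now waits for max(X, J, Z).
New critical path: J→Z→W = 2+9+12 = 23 ⇒ 23 days.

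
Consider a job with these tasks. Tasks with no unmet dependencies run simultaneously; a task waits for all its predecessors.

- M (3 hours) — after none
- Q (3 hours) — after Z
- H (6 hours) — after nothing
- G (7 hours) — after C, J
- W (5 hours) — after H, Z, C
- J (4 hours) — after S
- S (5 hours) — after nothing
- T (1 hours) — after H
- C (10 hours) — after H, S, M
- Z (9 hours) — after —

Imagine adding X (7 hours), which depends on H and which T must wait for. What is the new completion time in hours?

23

Originally the project takes 23 hours.
With X inserted, T now waits for max(H, X).
New critical path: H→C→G = 6+10+7 = 23 ⇒ 23 hours.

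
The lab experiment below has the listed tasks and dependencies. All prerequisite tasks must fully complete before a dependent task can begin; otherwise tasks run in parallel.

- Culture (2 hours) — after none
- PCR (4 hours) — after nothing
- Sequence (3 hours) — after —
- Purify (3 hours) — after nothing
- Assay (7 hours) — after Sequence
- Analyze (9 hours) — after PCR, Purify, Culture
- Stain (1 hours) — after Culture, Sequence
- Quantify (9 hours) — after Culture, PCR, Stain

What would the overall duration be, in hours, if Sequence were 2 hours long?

13

As given, the longest chain is Sequence→Stain→Quantify = 3+1+9 = 13, so the finish is 13 hours.
Since Sequence is critical, the -1 change carries straight to that chain (now 12 hours).
Now PCR→Analyze = 4+9 = 13 is longest, so the finish becomes 13 hours.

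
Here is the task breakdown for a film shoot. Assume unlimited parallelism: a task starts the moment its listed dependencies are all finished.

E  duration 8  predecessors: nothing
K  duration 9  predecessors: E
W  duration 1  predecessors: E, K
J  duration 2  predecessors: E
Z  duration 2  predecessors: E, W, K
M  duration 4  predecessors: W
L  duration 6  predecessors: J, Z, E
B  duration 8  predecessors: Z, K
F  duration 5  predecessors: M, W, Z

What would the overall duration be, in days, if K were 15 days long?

As given, the longest chain is E→K→W→Z→B = 8+9+1+2+8 = 28, so the finish is 28 days.
K is on the critical path; changing it to 15 makes that path 34 days.
That remains the longest chain; total 34 days.

34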